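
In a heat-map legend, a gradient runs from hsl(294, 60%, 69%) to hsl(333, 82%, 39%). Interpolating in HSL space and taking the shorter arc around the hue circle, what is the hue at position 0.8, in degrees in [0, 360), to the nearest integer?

325

Hue arc: Δh = 333 − 294 = 39° (|Δh| ≤ 180, already the shorter path).
H = 294 + 0.8 × (39) = 325.2 → 325°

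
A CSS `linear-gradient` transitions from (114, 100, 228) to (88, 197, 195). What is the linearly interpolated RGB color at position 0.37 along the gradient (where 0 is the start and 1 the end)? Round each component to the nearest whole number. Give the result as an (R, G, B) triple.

R = 114 + 0.37 × (88 − 114) = 114 + 0.37 × -26 = 104.38 → 104
G = 100 + 0.37 × (197 − 100) = 100 + 0.37 × 97 = 135.89 → 136
B = 228 + 0.37 × (195 − 228) = 228 + 0.37 × -33 = 215.79 → 216

(104, 136, 216)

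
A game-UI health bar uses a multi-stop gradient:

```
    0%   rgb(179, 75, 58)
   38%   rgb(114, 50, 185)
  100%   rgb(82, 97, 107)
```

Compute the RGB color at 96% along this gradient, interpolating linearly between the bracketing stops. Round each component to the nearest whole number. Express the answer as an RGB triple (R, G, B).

(84, 94, 112)

96% lies between the 38% and 100% stops, so the local fraction is t = (96 − 38)/(100 − 38) = 58/62 ≈ 0.9355.
R = 114 + 0.9355 × (82 − 114) = 84.064 → 84
G = 50 + 0.9355 × (97 − 50) = 93.969 → 94
B = 185 + 0.9355 × (107 − 185) = 112.031 → 112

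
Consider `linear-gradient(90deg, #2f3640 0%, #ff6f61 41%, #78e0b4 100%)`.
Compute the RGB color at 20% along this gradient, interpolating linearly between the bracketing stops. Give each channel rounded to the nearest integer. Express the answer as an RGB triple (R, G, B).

20% lies between the 0% and 41% stops, so the local fraction is t = (20 − 0)/(41 − 0) = 20/41 ≈ 0.4878.
#2f3640 → (47, 54, 64); #ff6f61 → (255, 111, 97).
R = 47 + 0.4878 × (255 − 47) = 148.462 → 148
G = 54 + 0.4878 × (111 − 54) = 81.805 → 82
B = 64 + 0.4878 × (97 − 64) = 80.097 → 80

(148, 82, 80)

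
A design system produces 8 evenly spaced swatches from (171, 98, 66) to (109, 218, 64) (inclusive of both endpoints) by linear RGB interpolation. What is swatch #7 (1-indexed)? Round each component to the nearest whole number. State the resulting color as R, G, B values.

With 8 swatches and endpoints inclusive, swatch 7 sits at t = (7 − 1)/(8 − 1) = 6/7 ≈ 0.8571.
R = 171 + 0.8571 × (109 − 171) = 117.86 → 118
G = 98 + 0.8571 × (218 − 98) = 200.852 → 201
B = 66 + 0.8571 × (64 − 66) = 64.286 → 64

(118, 201, 64)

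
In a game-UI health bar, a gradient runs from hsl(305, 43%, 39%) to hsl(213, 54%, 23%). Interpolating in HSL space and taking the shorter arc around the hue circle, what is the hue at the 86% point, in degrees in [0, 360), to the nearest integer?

Hue arc: Δh = 213 − 305 = -92° (|Δh| ≤ 180, already the shorter path).
H = 305 + 0.86 × (-92) = 225.88 → 226°

226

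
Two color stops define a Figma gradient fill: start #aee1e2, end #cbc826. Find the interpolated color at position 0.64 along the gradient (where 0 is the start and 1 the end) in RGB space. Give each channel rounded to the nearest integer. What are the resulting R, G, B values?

(193, 209, 106)

#aee1e2 → (174, 225, 226); #cbc826 → (203, 200, 38).
R = 174 + 0.64 × (203 − 174) = 174 + 0.64 × 29 = 192.56 → 193
G = 225 + 0.64 × (200 − 225) = 225 + 0.64 × -25 = 209 → 209
B = 226 + 0.64 × (38 − 226) = 226 + 0.64 × -188 = 105.68 → 106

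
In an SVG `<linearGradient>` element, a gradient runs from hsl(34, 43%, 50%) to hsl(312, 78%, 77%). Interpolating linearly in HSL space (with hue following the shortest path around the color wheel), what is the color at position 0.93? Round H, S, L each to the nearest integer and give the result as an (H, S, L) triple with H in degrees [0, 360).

(318, 76, 75)

Hue: 312 − 34 = 278°, but |278| > 180 so the shorter arc goes the other way: Δh = 278 − 360 = -82°.
H = 34 + 0.93 × (-82) = -42.26 → -42 → -42 mod 360 = 318°
S = 43 + 0.93 × (78 − 43) = 75.55 → 76%
L = 50 + 0.93 × (77 − 50) = 75.11 → 75%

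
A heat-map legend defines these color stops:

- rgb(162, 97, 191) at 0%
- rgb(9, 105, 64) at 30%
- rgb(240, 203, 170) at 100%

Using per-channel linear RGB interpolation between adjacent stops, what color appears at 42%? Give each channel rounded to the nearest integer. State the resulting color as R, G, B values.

42% lies between the 30% and 100% stops, so the local fraction is t = (42 − 30)/(100 − 30) = 12/70 ≈ 0.1714.
R = 9 + 0.1714 × (240 − 9) = 48.593 → 49
G = 105 + 0.1714 × (203 − 105) = 121.797 → 122
B = 64 + 0.1714 × (170 − 64) = 82.168 → 82

(49, 122, 82)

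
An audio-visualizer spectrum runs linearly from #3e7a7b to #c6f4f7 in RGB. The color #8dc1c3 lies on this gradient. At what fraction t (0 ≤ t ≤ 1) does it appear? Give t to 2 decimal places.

Invert the lerp on the R channel (largest span, 136): t = (141 − 62) / (198 − 62) = 79/136 = 0.58088.
Check on G: (193 − 122)/(244 − 122) = 0.582 ✓

0.58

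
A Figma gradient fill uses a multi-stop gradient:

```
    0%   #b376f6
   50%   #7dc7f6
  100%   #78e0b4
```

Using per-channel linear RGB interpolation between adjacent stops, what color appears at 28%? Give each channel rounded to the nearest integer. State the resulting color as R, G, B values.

(149, 163, 246)

28% lies between the 0% and 50% stops, so the local fraction is t = (28 − 0)/(50 − 0) = 28/50 ≈ 0.56.
#b376f6 → (179, 118, 246); #7dc7f6 → (125, 199, 246).
R = 179 + 0.56 × (125 − 179) = 148.76 → 149
G = 118 + 0.56 × (199 − 118) = 163.36 → 163
B = 246 + 0.56 × (246 − 246) = 246 → 246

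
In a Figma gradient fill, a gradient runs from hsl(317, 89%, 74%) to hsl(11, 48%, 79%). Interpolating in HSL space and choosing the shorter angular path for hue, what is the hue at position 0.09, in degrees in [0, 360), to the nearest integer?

Hue: 11 − 317 = -306°, but |-306| > 180 so the shorter arc goes the other way: Δh = -306 + 360 = 54°.
H = 317 + 0.09 × (54) = 321.86 → 322°

322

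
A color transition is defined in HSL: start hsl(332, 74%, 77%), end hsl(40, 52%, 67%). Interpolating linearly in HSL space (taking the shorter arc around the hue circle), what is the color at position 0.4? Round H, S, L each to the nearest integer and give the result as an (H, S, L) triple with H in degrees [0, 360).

Hue: 40 − 332 = -292°, but |-292| > 180 so the shorter arc goes the other way: Δh = -292 + 360 = 68°.
H = 332 + 0.4 × (68) = 359.2 → 359°
S = 74 + 0.4 × (52 − 74) = 65.2 → 65%
L = 77 + 0.4 × (67 − 77) = 73 → 73%

(359, 65, 73)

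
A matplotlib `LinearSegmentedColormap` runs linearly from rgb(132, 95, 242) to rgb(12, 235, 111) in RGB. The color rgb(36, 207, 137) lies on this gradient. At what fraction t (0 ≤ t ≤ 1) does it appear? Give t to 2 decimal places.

Invert the lerp on the G channel (largest span, 140): t = (207 − 95) / (235 − 95) = 112/140 = 0.8.
Check on R: (36 − 132)/(12 − 132) = 0.8 ✓

0.80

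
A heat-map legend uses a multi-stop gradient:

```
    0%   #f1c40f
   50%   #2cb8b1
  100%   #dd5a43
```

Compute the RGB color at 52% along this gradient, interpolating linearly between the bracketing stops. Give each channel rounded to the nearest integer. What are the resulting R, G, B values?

52% lies between the 50% and 100% stops, so the local fraction is t = (52 − 50)/(100 − 50) = 2/50 ≈ 0.04.
#2cb8b1 → (44, 184, 177); #dd5a43 → (221, 90, 67).
R = 44 + 0.04 × (221 − 44) = 51.08 → 51
G = 184 + 0.04 × (90 − 184) = 180.24 → 180
B = 177 + 0.04 × (67 − 177) = 172.6 → 173

(51, 180, 173)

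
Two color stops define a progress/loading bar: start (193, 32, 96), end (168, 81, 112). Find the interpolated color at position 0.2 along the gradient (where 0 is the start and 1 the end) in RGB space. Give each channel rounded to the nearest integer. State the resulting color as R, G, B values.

(188, 42, 99)

R = 193 + 0.2 × (168 − 193) = 193 + 0.2 × -25 = 188 → 188
G = 32 + 0.2 × (81 − 32) = 32 + 0.2 × 49 = 41.8 → 42
B = 96 + 0.2 × (112 − 96) = 96 + 0.2 × 16 = 99.2 → 99
So the blended color is (188, 42, 99), about #bc2a63.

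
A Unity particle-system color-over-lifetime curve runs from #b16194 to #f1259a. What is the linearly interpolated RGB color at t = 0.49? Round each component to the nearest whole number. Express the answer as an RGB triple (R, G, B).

#b16194 → (177, 97, 148); #f1259a → (241, 37, 154).
R = 177 + 0.49 × (241 − 177) = 177 + 0.49 × 64 = 208.36 → 208
G = 97 + 0.49 × (37 − 97) = 97 + 0.49 × -60 = 67.6 → 68
B = 148 + 0.49 × (154 − 148) = 148 + 0.49 × 6 = 150.94 → 151

(208, 68, 151)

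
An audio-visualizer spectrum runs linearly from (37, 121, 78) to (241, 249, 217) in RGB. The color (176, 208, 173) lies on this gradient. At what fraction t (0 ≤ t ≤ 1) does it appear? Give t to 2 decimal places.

Invert the lerp on the R channel (largest span, 204): t = (176 − 37) / (241 − 37) = 139/204 = 0.68137.
Check on G: (208 − 121)/(249 − 121) = 0.6797 ✓

0.68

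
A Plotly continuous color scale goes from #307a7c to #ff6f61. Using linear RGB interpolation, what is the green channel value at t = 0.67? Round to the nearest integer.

G₁ = 122 (from #307a7c), G₂ = 111 (from #ff6f61).
G = 122 + 0.67 × (111 − 122) = 114.63 → 115

115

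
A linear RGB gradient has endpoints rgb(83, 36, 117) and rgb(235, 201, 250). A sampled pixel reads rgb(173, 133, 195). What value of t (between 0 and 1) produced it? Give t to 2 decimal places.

Invert the lerp on the G channel (largest span, 165): t = (133 − 36) / (201 − 36) = 97/165 = 0.58788.
Check on R: (173 − 83)/(235 − 83) = 0.5921 ✓

0.59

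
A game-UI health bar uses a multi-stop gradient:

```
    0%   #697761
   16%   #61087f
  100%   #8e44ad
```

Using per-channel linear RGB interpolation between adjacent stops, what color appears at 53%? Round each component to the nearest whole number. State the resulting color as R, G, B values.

53% lies between the 16% and 100% stops, so the local fraction is t = (53 − 16)/(100 − 16) = 37/84 ≈ 0.4405.
#61087f → (97, 8, 127); #8e44ad → (142, 68, 173).
R = 97 + 0.4405 × (142 − 97) = 116.823 → 117
G = 8 + 0.4405 × (68 − 8) = 34.43 → 34
B = 127 + 0.4405 × (173 − 127) = 147.263 → 147

(117, 34, 147)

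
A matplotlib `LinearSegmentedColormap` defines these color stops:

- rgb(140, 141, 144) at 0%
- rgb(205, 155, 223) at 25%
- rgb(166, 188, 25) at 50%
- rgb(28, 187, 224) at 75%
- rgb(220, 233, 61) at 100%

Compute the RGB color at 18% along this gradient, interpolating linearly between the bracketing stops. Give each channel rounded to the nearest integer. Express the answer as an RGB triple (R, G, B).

18% lies between the 0% and 25% stops, so the local fraction is t = (18 − 0)/(25 − 0) = 18/25 ≈ 0.72.
R = 140 + 0.72 × (205 − 140) = 186.8 → 187
G = 141 + 0.72 × (155 − 141) = 151.08 → 151
B = 144 + 0.72 × (223 − 144) = 200.88 → 201

(187, 151, 201)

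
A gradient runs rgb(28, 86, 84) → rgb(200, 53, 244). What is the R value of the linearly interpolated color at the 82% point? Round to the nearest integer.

R = 28 + 0.82 × (200 − 28) = 169.04 → 169

169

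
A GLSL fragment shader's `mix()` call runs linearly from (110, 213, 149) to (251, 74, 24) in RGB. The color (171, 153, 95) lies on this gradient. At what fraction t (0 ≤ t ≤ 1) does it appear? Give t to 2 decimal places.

0.43

Invert the lerp on the R channel (largest span, 141): t = (171 − 110) / (251 − 110) = 61/141 = 0.43262.
Check on G: (153 − 213)/(74 − 213) = 0.4317 ✓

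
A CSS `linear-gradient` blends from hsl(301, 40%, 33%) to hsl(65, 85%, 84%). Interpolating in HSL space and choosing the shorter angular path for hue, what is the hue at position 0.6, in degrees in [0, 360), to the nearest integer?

Hue: 65 − 301 = -236°, but |-236| > 180 so the shorter arc goes the other way: Δh = -236 + 360 = 124°.
H = 301 + 0.6 × (124) = 375.4 → 375 → 375 mod 360 = 15°

15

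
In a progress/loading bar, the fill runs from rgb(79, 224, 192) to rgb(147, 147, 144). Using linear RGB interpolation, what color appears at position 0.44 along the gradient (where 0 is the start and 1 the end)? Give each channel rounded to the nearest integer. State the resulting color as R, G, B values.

(109, 190, 171)

R = 79 + 0.44 × (147 − 79) = 79 + 0.44 × 68 = 108.92 → 109
G = 224 + 0.44 × (147 − 224) = 224 + 0.44 × -77 = 190.12 → 190
B = 192 + 0.44 × (144 − 192) = 192 + 0.44 × -48 = 170.88 → 171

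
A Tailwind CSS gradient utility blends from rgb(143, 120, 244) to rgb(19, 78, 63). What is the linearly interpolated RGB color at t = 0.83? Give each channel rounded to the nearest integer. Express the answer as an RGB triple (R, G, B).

R = 143 + 0.83 × (19 − 143) = 143 + 0.83 × -124 = 40.08 → 40
G = 120 + 0.83 × (78 − 120) = 120 + 0.83 × -42 = 85.14 → 85
B = 244 + 0.83 × (63 − 244) = 244 + 0.83 × -181 = 93.77 → 94

(40, 85, 94)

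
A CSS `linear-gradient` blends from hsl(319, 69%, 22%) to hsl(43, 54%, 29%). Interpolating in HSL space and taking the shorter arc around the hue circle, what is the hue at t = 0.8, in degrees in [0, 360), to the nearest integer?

26

Hue: 43 − 319 = -276°, but |-276| > 180 so the shorter arc goes the other way: Δh = -276 + 360 = 84°.
H = 319 + 0.8 × (84) = 386.2 → 386 → 386 mod 360 = 26°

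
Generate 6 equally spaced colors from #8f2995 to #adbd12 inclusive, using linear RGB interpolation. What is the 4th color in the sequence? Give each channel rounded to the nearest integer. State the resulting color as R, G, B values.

With 6 swatches and endpoints inclusive, swatch 4 sits at t = (4 − 1)/(6 − 1) = 3/5 ≈ 0.6.
#8f2995 → (143, 41, 149); #adbd12 → (173, 189, 18).
R = 143 + 0.6 × (173 − 143) = 161 → 161
G = 41 + 0.6 × (189 − 41) = 129.8 → 130
B = 149 + 0.6 × (18 − 149) = 70.4 → 70

(161, 130, 70)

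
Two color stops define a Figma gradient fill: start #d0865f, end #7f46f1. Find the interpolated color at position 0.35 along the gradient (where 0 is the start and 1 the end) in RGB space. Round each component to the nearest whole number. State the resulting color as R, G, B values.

(180, 112, 146)

#d0865f → (208, 134, 95); #7f46f1 → (127, 70, 241).
R = 208 + 0.35 × (127 − 208) = 208 + 0.35 × -81 = 179.65 → 180
G = 134 + 0.35 × (70 − 134) = 134 + 0.35 × -64 = 111.6 → 112
B = 95 + 0.35 × (241 − 95) = 95 + 0.35 × 146 = 146.1 → 146
So the blended color is (180, 112, 146), about #b47092.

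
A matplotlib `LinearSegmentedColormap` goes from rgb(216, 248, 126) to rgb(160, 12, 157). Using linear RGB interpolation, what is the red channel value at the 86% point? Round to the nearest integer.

168

R = 216 + 0.86 × (160 − 216) = 167.84 → 168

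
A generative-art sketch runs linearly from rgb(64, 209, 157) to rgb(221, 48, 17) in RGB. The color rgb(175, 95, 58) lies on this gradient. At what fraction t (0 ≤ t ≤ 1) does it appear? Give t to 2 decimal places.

0.71

Invert the lerp on the G channel (largest span, 161): t = (95 − 209) / (48 − 209) = -114/-161 = 0.70807.
Check on R: (175 − 64)/(221 − 64) = 0.707 ✓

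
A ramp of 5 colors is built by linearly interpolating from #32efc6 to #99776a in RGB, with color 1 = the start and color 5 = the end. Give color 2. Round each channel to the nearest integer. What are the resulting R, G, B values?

With 5 swatches and endpoints inclusive, swatch 2 sits at t = (2 − 1)/(5 − 1) = 1/4 ≈ 0.25.
#32efc6 → (50, 239, 198); #99776a → (153, 119, 106).
R = 50 + 0.25 × (153 − 50) = 75.75 → 76
G = 239 + 0.25 × (119 − 239) = 209 → 209
B = 198 + 0.25 × (106 − 198) = 175 → 175

(76, 209, 175)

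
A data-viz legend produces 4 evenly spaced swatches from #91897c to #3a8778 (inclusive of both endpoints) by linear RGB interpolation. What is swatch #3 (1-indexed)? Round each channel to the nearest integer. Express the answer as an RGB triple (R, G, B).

With 4 swatches and endpoints inclusive, swatch 3 sits at t = (3 − 1)/(4 − 1) = 2/3 ≈ 0.6667.
#91897c → (145, 137, 124); #3a8778 → (58, 135, 120).
R = 145 + 0.6667 × (58 − 145) = 86.997 → 87
G = 137 + 0.6667 × (135 − 137) = 135.667 → 136
B = 124 + 0.6667 × (120 − 124) = 121.333 → 121

(87, 136, 121)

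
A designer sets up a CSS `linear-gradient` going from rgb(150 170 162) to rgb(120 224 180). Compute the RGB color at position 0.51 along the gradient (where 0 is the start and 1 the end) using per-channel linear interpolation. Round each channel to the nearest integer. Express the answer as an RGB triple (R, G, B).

(135, 198, 171)

R = 150 + 0.51 × (120 − 150) = 150 + 0.51 × -30 = 134.7 → 135
G = 170 + 0.51 × (224 − 170) = 170 + 0.51 × 54 = 197.54 → 198
B = 162 + 0.51 × (180 − 162) = 162 + 0.51 × 18 = 171.18 → 171
So the blended color is (135, 198, 171), about #87c6ab.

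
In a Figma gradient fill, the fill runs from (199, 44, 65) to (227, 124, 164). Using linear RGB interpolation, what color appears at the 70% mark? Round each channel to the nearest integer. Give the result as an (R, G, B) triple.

(219, 100, 134)

70% corresponds to t = 0.7.
R = 199 + 0.7 × (227 − 199) = 199 + 0.7 × 28 = 218.6 → 219
G = 44 + 0.7 × (124 − 44) = 44 + 0.7 × 80 = 100 → 100
B = 65 + 0.7 × (164 − 65) = 65 + 0.7 × 99 = 134.3 → 134
So the blended color is (219, 100, 134), about #db6486.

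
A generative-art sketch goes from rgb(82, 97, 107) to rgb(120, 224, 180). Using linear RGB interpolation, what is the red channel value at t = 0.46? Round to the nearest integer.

R = 82 + 0.46 × (120 − 82) = 99.48 → 99

99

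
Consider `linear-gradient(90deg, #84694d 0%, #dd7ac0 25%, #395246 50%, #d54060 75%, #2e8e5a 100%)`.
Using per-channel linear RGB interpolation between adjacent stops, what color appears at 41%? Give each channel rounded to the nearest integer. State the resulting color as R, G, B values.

(116, 96, 114)

41% lies between the 25% and 50% stops, so the local fraction is t = (41 − 25)/(50 − 25) = 16/25 ≈ 0.64.
#dd7ac0 → (221, 122, 192); #395246 → (57, 82, 70).
R = 221 + 0.64 × (57 − 221) = 116.04 → 116
G = 122 + 0.64 × (82 − 122) = 96.4 → 96
B = 192 + 0.64 × (70 − 192) = 113.92 → 114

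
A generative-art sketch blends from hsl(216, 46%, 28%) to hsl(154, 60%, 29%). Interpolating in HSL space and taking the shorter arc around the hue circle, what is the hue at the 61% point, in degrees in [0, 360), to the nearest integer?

Hue arc: Δh = 154 − 216 = -62° (|Δh| ≤ 180, already the shorter path).
H = 216 + 0.61 × (-62) = 178.18 → 178°

178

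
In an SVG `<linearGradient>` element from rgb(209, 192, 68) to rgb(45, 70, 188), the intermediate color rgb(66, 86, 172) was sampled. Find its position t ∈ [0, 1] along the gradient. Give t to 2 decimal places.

Invert the lerp on the R channel (largest span, 164): t = (66 − 209) / (45 − 209) = -143/-164 = 0.87195.
Check on G: (86 − 192)/(70 − 192) = 0.8689 ✓

0.87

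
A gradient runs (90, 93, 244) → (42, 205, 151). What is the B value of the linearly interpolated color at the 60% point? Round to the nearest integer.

B = 244 + 0.6 × (151 − 244) = 188.2 → 188

188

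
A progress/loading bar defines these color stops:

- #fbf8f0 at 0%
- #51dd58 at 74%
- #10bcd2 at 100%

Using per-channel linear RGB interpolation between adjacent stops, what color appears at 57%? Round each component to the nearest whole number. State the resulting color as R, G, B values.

57% lies between the 0% and 74% stops, so the local fraction is t = (57 − 0)/(74 − 0) = 57/74 ≈ 0.7703.
#fbf8f0 → (251, 248, 240); #51dd58 → (81, 221, 88).
R = 251 + 0.7703 × (81 − 251) = 120.049 → 120
G = 248 + 0.7703 × (221 − 248) = 227.202 → 227
B = 240 + 0.7703 × (88 − 240) = 122.914 → 123

(120, 227, 123)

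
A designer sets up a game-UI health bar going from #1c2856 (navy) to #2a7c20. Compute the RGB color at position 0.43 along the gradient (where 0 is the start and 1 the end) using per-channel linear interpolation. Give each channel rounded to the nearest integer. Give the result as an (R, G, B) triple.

(34, 76, 63)

#1c2856 → (28, 40, 86); #2a7c20 → (42, 124, 32).
R = 28 + 0.43 × (42 − 28) = 28 + 0.43 × 14 = 34.02 → 34
G = 40 + 0.43 × (124 − 40) = 40 + 0.43 × 84 = 76.12 → 76
B = 86 + 0.43 × (32 − 86) = 86 + 0.43 × -54 = 62.78 → 63
So the blended color is (34, 76, 63), about #224c3f.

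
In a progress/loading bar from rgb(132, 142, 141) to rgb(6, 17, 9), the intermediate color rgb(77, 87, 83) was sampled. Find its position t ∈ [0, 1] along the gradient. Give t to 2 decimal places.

Invert the lerp on the B channel (largest span, 132): t = (83 − 141) / (9 − 141) = -58/-132 = 0.43939.
Check on R: (77 − 132)/(6 − 132) = 0.4365 ✓

0.44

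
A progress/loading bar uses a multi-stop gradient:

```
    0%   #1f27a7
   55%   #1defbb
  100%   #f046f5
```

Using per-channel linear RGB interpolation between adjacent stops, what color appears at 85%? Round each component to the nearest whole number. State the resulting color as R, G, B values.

(170, 126, 226)

85% lies between the 55% and 100% stops, so the local fraction is t = (85 − 55)/(100 − 55) = 30/45 ≈ 0.6667.
#1defbb → (29, 239, 187); #f046f5 → (240, 70, 245).
R = 29 + 0.6667 × (240 − 29) = 169.674 → 170
G = 239 + 0.6667 × (70 − 239) = 126.328 → 126
B = 187 + 0.6667 × (245 − 187) = 225.669 → 226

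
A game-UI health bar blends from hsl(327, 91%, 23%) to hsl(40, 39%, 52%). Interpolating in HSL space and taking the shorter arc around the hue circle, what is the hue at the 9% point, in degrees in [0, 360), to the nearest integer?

Hue: 40 − 327 = -287°, but |-287| > 180 so the shorter arc goes the other way: Δh = -287 + 360 = 73°.
H = 327 + 0.09 × (73) = 333.57 → 334°

334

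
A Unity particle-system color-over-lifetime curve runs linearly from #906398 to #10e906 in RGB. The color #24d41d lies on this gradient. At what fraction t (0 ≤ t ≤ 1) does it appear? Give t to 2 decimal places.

Invert the lerp on the B channel (largest span, 146): t = (29 − 152) / (6 − 152) = -123/-146 = 0.84247.
Check on R: (36 − 144)/(16 − 144) = 0.8438 ✓

0.84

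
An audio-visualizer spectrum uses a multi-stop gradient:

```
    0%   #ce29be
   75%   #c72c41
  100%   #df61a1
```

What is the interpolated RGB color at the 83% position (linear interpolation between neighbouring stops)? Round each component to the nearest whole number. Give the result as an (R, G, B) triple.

(207, 61, 96)

83% lies between the 75% and 100% stops, so the local fraction is t = (83 − 75)/(100 − 75) = 8/25 ≈ 0.32.
#c72c41 → (199, 44, 65); #df61a1 → (223, 97, 161).
R = 199 + 0.32 × (223 − 199) = 206.68 → 207
G = 44 + 0.32 × (97 − 44) = 60.96 → 61
B = 65 + 0.32 × (161 − 65) = 95.72 → 96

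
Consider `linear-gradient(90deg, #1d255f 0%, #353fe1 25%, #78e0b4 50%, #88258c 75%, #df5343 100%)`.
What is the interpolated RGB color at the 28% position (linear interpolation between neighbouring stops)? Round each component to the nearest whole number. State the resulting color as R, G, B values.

28% lies between the 25% and 50% stops, so the local fraction is t = (28 − 25)/(50 − 25) = 3/25 ≈ 0.12.
#353fe1 → (53, 63, 225); #78e0b4 → (120, 224, 180).
R = 53 + 0.12 × (120 − 53) = 61.04 → 61
G = 63 + 0.12 × (224 − 63) = 82.32 → 82
B = 225 + 0.12 × (180 − 225) = 219.6 → 220

(61, 82, 220)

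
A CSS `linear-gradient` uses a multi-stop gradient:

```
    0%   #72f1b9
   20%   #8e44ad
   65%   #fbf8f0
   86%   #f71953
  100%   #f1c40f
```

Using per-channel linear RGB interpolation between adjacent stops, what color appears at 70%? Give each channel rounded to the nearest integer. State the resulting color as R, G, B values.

70% lies between the 65% and 86% stops, so the local fraction is t = (70 − 65)/(86 − 65) = 5/21 ≈ 0.2381.
#fbf8f0 → (251, 248, 240); #f71953 → (247, 25, 83).
R = 251 + 0.2381 × (247 − 251) = 250.048 → 250
G = 248 + 0.2381 × (25 − 248) = 194.904 → 195
B = 240 + 0.2381 × (83 − 240) = 202.618 → 203

(250, 195, 203)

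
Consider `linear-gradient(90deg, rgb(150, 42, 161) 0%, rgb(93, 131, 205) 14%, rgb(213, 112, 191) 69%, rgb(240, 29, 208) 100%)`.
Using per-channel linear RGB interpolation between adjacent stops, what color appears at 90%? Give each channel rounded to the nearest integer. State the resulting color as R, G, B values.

90% lies between the 69% and 100% stops, so the local fraction is t = (90 − 69)/(100 − 69) = 21/31 ≈ 0.6774.
R = 213 + 0.6774 × (240 − 213) = 231.29 → 231
G = 112 + 0.6774 × (29 − 112) = 55.776 → 56
B = 191 + 0.6774 × (208 − 191) = 202.516 → 203

(231, 56, 203)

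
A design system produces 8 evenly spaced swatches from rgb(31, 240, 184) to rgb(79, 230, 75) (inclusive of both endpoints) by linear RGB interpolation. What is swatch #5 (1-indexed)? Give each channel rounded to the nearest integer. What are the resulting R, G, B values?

With 8 swatches and endpoints inclusive, swatch 5 sits at t = (5 − 1)/(8 − 1) = 4/7 ≈ 0.5714.
R = 31 + 0.5714 × (79 − 31) = 58.427 → 58
G = 240 + 0.5714 × (230 − 240) = 234.286 → 234
B = 184 + 0.5714 × (75 − 184) = 121.717 → 122

(58, 234, 122)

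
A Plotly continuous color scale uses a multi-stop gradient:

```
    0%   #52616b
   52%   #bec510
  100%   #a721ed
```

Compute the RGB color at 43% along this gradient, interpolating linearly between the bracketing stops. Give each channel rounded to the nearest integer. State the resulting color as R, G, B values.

(171, 180, 32)

43% lies between the 0% and 52% stops, so the local fraction is t = (43 − 0)/(52 − 0) = 43/52 ≈ 0.8269.
#52616b → (82, 97, 107); #bec510 → (190, 197, 16).
R = 82 + 0.8269 × (190 − 82) = 171.305 → 171
G = 97 + 0.8269 × (197 − 97) = 179.69 → 180
B = 107 + 0.8269 × (16 − 107) = 31.752 → 32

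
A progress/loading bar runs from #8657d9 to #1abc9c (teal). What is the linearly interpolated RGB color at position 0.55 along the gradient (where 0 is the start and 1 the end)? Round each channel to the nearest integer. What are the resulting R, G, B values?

#8657d9 → (134, 87, 217); #1abc9c → (26, 188, 156).
R = 134 + 0.55 × (26 − 134) = 134 + 0.55 × -108 = 74.6 → 75
G = 87 + 0.55 × (188 − 87) = 87 + 0.55 × 101 = 142.55 → 143
B = 217 + 0.55 × (156 − 217) = 217 + 0.55 × -61 = 183.45 → 183

(75, 143, 183)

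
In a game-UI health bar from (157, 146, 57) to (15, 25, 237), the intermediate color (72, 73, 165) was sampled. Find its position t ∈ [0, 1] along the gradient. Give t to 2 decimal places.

0.60

Invert the lerp on the B channel (largest span, 180): t = (165 − 57) / (237 − 57) = 108/180 = 0.6.
Check on R: (72 − 157)/(15 − 157) = 0.5986 ✓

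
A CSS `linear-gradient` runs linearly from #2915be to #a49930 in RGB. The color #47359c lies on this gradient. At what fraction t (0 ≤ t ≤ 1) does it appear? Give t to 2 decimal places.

0.24

Invert the lerp on the B channel (largest span, 142): t = (156 − 190) / (48 − 190) = -34/-142 = 0.23944.
Check on R: (71 − 41)/(164 − 41) = 0.2439 ✓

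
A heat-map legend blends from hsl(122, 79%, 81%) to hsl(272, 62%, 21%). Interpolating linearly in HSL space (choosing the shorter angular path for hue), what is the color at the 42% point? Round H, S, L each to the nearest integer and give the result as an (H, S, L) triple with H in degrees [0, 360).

Hue arc: Δh = 272 − 122 = 150° (|Δh| ≤ 180, already the shorter path).
H = 122 + 0.42 × (150) = 185 → 185°
S = 79 + 0.42 × (62 − 79) = 71.86 → 72%
L = 81 + 0.42 × (21 − 81) = 55.8 → 56%

(185, 72, 56)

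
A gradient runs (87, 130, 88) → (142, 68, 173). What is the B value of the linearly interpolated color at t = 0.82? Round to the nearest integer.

B = 88 + 0.82 × (173 − 88) = 157.7 → 158

158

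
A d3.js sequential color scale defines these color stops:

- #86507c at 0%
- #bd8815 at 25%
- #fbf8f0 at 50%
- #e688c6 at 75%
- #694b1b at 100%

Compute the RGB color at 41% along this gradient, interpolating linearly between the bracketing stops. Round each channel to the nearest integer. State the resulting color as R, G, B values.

(229, 208, 161)

41% lies between the 25% and 50% stops, so the local fraction is t = (41 − 25)/(50 − 25) = 16/25 ≈ 0.64.
#bd8815 → (189, 136, 21); #fbf8f0 → (251, 248, 240).
R = 189 + 0.64 × (251 − 189) = 228.68 → 229
G = 136 + 0.64 × (248 − 136) = 207.68 → 208
B = 21 + 0.64 × (240 − 21) = 161.16 → 161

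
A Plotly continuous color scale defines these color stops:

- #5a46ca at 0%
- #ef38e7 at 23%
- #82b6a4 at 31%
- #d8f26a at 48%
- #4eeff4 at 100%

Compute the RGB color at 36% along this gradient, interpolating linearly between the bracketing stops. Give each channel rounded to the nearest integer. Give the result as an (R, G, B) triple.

36% lies between the 31% and 48% stops, so the local fraction is t = (36 − 31)/(48 − 31) = 5/17 ≈ 0.2941.
#82b6a4 → (130, 182, 164); #d8f26a → (216, 242, 106).
R = 130 + 0.2941 × (216 − 130) = 155.293 → 155
G = 182 + 0.2941 × (242 − 182) = 199.646 → 200
B = 164 + 0.2941 × (106 − 164) = 146.942 → 147

(155, 200, 147)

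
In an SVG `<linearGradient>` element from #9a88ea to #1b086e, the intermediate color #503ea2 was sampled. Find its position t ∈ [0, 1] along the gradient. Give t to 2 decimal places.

0.58

Invert the lerp on the G channel (largest span, 128): t = (62 − 136) / (8 − 136) = -74/-128 = 0.57812.
Check on R: (80 − 154)/(27 − 154) = 0.5827 ✓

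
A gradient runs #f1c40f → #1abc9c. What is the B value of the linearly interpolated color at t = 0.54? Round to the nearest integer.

B₁ = 15 (from #f1c40f), B₂ = 156 (from #1abc9c).
B = 15 + 0.54 × (156 − 15) = 91.14 → 91

91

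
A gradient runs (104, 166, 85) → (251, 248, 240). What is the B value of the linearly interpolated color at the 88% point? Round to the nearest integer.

221

B = 85 + 0.88 × (240 − 85) = 221.4 → 221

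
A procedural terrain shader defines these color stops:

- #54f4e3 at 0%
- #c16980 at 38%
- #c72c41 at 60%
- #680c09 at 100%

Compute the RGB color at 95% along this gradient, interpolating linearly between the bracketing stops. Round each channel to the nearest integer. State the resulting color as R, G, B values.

(116, 16, 16)

95% lies between the 60% and 100% stops, so the local fraction is t = (95 − 60)/(100 − 60) = 35/40 ≈ 0.875.
#c72c41 → (199, 44, 65); #680c09 → (104, 12, 9).
R = 199 + 0.875 × (104 − 199) = 115.875 → 116
G = 44 + 0.875 × (12 − 44) = 16 → 16
B = 65 + 0.875 × (9 − 65) = 16 → 16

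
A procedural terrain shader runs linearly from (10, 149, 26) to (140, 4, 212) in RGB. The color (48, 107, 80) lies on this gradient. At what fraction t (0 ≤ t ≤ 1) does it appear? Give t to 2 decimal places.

0.29

Invert the lerp on the B channel (largest span, 186): t = (80 − 26) / (212 − 26) = 54/186 = 0.29032.
Check on R: (48 − 10)/(140 − 10) = 0.2923 ✓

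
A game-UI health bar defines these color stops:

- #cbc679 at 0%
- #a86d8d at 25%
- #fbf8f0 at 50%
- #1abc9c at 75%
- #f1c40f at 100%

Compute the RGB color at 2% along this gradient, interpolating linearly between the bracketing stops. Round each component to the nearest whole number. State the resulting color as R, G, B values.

(200, 191, 123)

2% lies between the 0% and 25% stops, so the local fraction is t = (2 − 0)/(25 − 0) = 2/25 ≈ 0.08.
#cbc679 → (203, 198, 121); #a86d8d → (168, 109, 141).
R = 203 + 0.08 × (168 − 203) = 200.2 → 200
G = 198 + 0.08 × (109 − 198) = 190.88 → 191
B = 121 + 0.08 × (141 − 121) = 122.6 → 123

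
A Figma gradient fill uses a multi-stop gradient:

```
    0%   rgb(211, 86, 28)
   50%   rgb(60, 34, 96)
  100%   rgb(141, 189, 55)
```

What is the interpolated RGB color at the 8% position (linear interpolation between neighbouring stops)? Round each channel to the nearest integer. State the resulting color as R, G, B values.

8% lies between the 0% and 50% stops, so the local fraction is t = (8 − 0)/(50 − 0) = 8/50 ≈ 0.16.
R = 211 + 0.16 × (60 − 211) = 186.84 → 187
G = 86 + 0.16 × (34 − 86) = 77.68 → 78
B = 28 + 0.16 × (96 − 28) = 38.88 → 39

(187, 78, 39)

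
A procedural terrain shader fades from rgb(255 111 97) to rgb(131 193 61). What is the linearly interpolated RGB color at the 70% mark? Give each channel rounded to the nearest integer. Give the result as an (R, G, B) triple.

(168, 168, 72)

70% corresponds to t = 0.7.
R = 255 + 0.7 × (131 − 255) = 255 + 0.7 × -124 = 168.2 → 168
G = 111 + 0.7 × (193 − 111) = 111 + 0.7 × 82 = 168.4 → 168
B = 97 + 0.7 × (61 − 97) = 97 + 0.7 × -36 = 71.8 → 72
So the blended color is (168, 168, 72), about #a8a848.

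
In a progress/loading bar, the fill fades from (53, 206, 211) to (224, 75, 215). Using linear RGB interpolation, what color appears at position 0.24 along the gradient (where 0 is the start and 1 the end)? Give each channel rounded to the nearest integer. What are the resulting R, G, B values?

R = 53 + 0.24 × (224 − 53) = 53 + 0.24 × 171 = 94.04 → 94
G = 206 + 0.24 × (75 − 206) = 206 + 0.24 × -131 = 174.56 → 175
B = 211 + 0.24 × (215 − 211) = 211 + 0.24 × 4 = 211.96 → 212

(94, 175, 212)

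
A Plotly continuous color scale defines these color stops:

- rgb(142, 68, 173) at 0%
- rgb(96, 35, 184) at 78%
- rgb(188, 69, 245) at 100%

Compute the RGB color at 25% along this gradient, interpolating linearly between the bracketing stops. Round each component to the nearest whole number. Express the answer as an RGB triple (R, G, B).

25% lies between the 0% and 78% stops, so the local fraction is t = (25 − 0)/(78 − 0) = 25/78 ≈ 0.3205.
R = 142 + 0.3205 × (96 − 142) = 127.257 → 127
G = 68 + 0.3205 × (35 − 68) = 57.424 → 57
B = 173 + 0.3205 × (184 − 173) = 176.525 → 177

(127, 57, 177)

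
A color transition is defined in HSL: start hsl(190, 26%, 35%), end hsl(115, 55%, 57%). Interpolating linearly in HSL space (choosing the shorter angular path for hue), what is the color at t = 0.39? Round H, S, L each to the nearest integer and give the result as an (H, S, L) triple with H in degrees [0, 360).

Hue arc: Δh = 115 − 190 = -75° (|Δh| ≤ 180, already the shorter path).
H = 190 + 0.39 × (-75) = 160.75 → 161°
S = 26 + 0.39 × (55 − 26) = 37.31 → 37%
L = 35 + 0.39 × (57 − 35) = 43.58 → 44%

(161, 37, 44)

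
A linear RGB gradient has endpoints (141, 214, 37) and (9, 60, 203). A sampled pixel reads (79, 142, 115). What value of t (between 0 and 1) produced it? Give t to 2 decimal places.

Invert the lerp on the B channel (largest span, 166): t = (115 − 37) / (203 − 37) = 78/166 = 0.46988.
Check on R: (79 − 141)/(9 − 141) = 0.4697 ✓

0.47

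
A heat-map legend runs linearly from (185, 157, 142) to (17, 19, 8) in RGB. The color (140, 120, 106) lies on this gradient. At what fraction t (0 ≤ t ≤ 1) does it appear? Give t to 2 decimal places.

0.27

Invert the lerp on the R channel (largest span, 168): t = (140 − 185) / (17 − 185) = -45/-168 = 0.26786.
Check on G: (120 − 157)/(19 − 157) = 0.2681 ✓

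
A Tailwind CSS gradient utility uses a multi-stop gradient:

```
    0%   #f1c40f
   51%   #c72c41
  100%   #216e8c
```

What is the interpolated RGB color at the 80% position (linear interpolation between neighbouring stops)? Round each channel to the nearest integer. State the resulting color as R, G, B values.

(101, 83, 109)

80% lies between the 51% and 100% stops, so the local fraction is t = (80 − 51)/(100 − 51) = 29/49 ≈ 0.5918.
#c72c41 → (199, 44, 65); #216e8c → (33, 110, 140).
R = 199 + 0.5918 × (33 − 199) = 100.761 → 101
G = 44 + 0.5918 × (110 − 44) = 83.059 → 83
B = 65 + 0.5918 × (140 − 65) = 109.385 → 109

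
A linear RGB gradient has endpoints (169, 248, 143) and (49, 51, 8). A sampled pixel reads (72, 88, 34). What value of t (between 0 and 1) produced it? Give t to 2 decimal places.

Invert the lerp on the G channel (largest span, 197): t = (88 − 248) / (51 − 248) = -160/-197 = 0.81218.
Check on R: (72 − 169)/(49 − 169) = 0.8083 ✓

0.81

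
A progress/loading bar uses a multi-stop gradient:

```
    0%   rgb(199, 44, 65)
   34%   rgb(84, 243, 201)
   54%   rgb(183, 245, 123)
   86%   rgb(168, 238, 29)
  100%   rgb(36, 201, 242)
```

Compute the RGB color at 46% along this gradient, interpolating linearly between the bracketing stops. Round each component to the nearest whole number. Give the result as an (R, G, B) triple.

46% lies between the 34% and 54% stops, so the local fraction is t = (46 − 34)/(54 − 34) = 12/20 ≈ 0.6.
R = 84 + 0.6 × (183 − 84) = 143.4 → 143
G = 243 + 0.6 × (245 − 243) = 244.2 → 244
B = 201 + 0.6 × (123 − 201) = 154.2 → 154

(143, 244, 154)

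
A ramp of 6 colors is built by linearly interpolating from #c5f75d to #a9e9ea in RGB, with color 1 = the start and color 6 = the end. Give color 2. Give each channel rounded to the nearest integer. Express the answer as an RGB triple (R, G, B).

(191, 244, 121)

With 6 swatches and endpoints inclusive, swatch 2 sits at t = (2 − 1)/(6 − 1) = 1/5 ≈ 0.2.
#c5f75d → (197, 247, 93); #a9e9ea → (169, 233, 234).
R = 197 + 0.2 × (169 − 197) = 191.4 → 191
G = 247 + 0.2 × (233 − 247) = 244.2 → 244
B = 93 + 0.2 × (234 − 93) = 121.2 → 121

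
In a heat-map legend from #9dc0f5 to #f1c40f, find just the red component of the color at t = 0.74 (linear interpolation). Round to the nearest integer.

R₁ = 157 (from #9dc0f5), R₂ = 241 (from #f1c40f).
R = 157 + 0.74 × (241 − 157) = 219.16 → 219

219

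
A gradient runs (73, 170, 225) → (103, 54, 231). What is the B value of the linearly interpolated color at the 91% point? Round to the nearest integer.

230

B = 225 + 0.91 × (231 − 225) = 230.46 → 230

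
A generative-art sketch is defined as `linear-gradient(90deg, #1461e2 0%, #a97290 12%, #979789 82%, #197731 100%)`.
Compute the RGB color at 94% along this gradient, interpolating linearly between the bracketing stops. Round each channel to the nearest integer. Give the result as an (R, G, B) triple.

(67, 130, 78)

94% lies between the 82% and 100% stops, so the local fraction is t = (94 − 82)/(100 − 82) = 12/18 ≈ 0.6667.
#979789 → (151, 151, 137); #197731 → (25, 119, 49).
R = 151 + 0.6667 × (25 − 151) = 66.996 → 67
G = 151 + 0.6667 × (119 − 151) = 129.666 → 130
B = 137 + 0.6667 × (49 − 137) = 78.33 → 78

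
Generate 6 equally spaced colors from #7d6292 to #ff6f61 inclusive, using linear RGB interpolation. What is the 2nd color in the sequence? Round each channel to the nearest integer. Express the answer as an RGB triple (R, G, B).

With 6 swatches and endpoints inclusive, swatch 2 sits at t = (2 − 1)/(6 − 1) = 1/5 ≈ 0.2.
#7d6292 → (125, 98, 146); #ff6f61 → (255, 111, 97).
R = 125 + 0.2 × (255 − 125) = 151 → 151
G = 98 + 0.2 × (111 − 98) = 100.6 → 101
B = 146 + 0.2 × (97 − 146) = 136.2 → 136

(151, 101, 136)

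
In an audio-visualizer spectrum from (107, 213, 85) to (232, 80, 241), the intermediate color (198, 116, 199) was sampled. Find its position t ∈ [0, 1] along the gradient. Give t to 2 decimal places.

Invert the lerp on the B channel (largest span, 156): t = (199 − 85) / (241 − 85) = 114/156 = 0.73077.
Check on R: (198 − 107)/(232 − 107) = 0.728 ✓

0.73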